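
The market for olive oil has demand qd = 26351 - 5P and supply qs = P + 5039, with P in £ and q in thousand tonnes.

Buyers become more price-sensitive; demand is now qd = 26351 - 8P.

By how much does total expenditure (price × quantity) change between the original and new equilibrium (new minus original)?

-12975456

Before the shock: 26351 - 5P = P + 5039 ⇒ 21312 = 6P ⇒ P = 3552, q = 8591.
The new curves are qd = 26351 - 8P (demand) and qs = P + 5039 (supply).
Setting them equal: 26351 - 8P = P + 5039 → 21312 = 9P, so P = 2368 and q = 7407.
Expenditure moves from 3552×8591 = 30515232 to 2368×7407 = 17539776; change = -12975456.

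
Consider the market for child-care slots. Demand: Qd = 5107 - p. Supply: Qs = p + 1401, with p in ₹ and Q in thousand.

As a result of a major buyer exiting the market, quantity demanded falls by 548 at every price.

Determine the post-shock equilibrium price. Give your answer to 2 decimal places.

Initially, 5107 - p = p + 1401, so 3706 = 2p and p = 1853, Q = 3254.
The shock moves the curves to Qd = 4559 - p and Qs = p + 1401.
Setting them equal: 4559 - p = p + 1401 → 3158 = 2p, so p = 1579 and Q = 2980.

1579.00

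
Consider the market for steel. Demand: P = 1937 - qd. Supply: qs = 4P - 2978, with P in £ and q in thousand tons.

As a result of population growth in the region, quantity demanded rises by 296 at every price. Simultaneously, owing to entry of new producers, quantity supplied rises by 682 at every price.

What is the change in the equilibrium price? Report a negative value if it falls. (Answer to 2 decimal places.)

Solve the original market: 1937 - P = 4P - 2978, hence P = 983 and q = 954.
After the shift, demand is qd = 2233 - P and supply is qs = 4P - 2296.
Setting them equal: 2233 - P = 4P - 2296 → 4529 = 5P, so P = 905.8 and q = 1327.2.
ΔP = 905.8 − 983 = -77.20.

-77.20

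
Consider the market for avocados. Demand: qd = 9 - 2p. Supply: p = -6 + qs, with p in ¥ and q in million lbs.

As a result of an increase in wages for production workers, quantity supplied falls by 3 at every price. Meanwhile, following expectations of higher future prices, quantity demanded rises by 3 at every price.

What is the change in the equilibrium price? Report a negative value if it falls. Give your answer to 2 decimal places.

Initially, 9 - 2p = p + 6, so 3 = 3p and p = 1, q = 7.
After the shift, demand is qd = 12 - 2p and supply is qs = p + 3.
Setting them equal: 12 - 2p = p + 3 → 9 = 3p, so p = 3 and q = 6.
Δp = 3 − 1 = +2.00.

+2.00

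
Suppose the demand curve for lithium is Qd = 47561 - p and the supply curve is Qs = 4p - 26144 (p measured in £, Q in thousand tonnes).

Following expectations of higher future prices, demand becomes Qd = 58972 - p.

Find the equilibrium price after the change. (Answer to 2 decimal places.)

17023.20

Solve the original market: 47561 - p = 4p - 26144, hence p = 14741 and Q = 32820.
The shock moves the curves to Qd = 58972 - p and Qs = 4p - 26144.
Setting them equal: 58972 - p = 4p - 26144 → 85116 = 5p, so p = 17023.2 and Q = 41948.8.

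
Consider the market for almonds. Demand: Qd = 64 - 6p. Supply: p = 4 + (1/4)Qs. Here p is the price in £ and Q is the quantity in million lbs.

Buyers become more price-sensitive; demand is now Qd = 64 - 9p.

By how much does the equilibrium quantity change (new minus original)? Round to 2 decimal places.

Initially, 64 - 6p = 4p - 16, so 80 = 10p and p = 8, Q = 16.
The new curves are Qd = 64 - 9p (demand) and Qs = 4p - 16 (supply).
Clearing the new market: 64 - 9p = 4p - 16, so p = 80/13 ≈ 6.1538 and Q = 112/13 ≈ 8.6154.
ΔQ = 8.6154 − 16 = -7.38.

-7.38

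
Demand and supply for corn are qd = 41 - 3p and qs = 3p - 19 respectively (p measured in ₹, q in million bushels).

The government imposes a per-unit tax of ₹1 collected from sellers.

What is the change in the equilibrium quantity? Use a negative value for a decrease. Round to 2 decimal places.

Initially, 41 - 3p = 3p - 19, so 60 = 6p and p = 10, q = 11.
Since sellers keep the price net of the tax, the effective supply curve becomes qs = 3p - 22.
Clearing the new market: 41 - 3p = 3p - 22, so p = 10.5 and q = 9.5.
Δq = 9.5 − 11 = -1.50.

-1.50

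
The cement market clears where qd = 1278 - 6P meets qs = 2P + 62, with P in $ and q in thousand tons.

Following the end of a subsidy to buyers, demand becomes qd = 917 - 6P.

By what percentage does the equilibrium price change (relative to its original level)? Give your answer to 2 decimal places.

-29.69

Original equilibrium: 1278 - 6P = 2P + 62 gives 1216 = 8P, so P = 152 and q = 366.
With the change applied: demand qd = 917 - 6P, supply qs = 2P + 62.
New equilibrium: 917 - 6P = 2P + 62 ⇒ 855 = 8P ⇒ P = 106.875, q = 275.75.
%ΔP = (106.875 − 152) / 152 × 100 = -29.69%.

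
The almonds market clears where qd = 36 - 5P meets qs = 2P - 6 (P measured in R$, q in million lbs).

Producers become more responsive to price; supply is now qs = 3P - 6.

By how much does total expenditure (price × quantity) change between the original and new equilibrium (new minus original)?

+15.1875

Initially, 36 - 5P = 2P - 6, so 42 = 7P and P = 6, q = 6.
The new curves are qd = 36 - 5P (demand) and qs = 3P - 6 (supply).
Equate the new curves: 36 - 5P = 3P - 6, giving 42 = 8P, P = 5.25, q = 9.75.
Expenditure moves from 6×6 = 36 to 5.25×9.75 = 51.1875; change = +15.1875.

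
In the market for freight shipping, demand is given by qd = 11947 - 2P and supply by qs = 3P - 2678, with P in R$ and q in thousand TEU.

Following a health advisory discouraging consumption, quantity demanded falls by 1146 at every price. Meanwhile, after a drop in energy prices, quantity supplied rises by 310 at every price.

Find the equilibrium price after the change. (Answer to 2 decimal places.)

Original equilibrium: 11947 - 2P = 3P - 2678 gives 14625 = 5P, so P = 2925 and q = 6097.
The shock moves the curves to qd = 10801 - 2P and qs = 3P - 2368.
New equilibrium: 10801 - 2P = 3P - 2368 ⇒ 13169 = 5P ⇒ P = 2633.8, q = 5533.4.

2633.80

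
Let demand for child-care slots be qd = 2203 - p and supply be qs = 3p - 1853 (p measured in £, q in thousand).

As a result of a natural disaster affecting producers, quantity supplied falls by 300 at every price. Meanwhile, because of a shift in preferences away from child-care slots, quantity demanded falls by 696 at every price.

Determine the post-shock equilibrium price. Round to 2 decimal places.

915.00

Initially, 2203 - p = 3p - 1853, so 4056 = 4p and p = 1014, q = 1189.
The shock moves the curves to qd = 1507 - p and qs = 3p - 2153.
Equate the new curves: 1507 - p = 3p - 2153, giving 3660 = 4p, p = 915, q = 592.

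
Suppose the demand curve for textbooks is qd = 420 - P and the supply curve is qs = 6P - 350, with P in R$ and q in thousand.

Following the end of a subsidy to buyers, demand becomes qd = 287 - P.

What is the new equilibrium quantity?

Original equilibrium: 420 - P = 6P - 350 gives 770 = 7P, so P = 110 and q = 310.
With the change applied: demand qd = 287 - P, supply qs = 6P - 350.
New equilibrium: 287 - P = 6P - 350 ⇒ 637 = 7P ⇒ P = 91, q = 196.

196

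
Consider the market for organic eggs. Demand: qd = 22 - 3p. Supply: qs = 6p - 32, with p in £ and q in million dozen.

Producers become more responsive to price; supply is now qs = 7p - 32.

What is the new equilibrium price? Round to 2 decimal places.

5.40

Original equilibrium: 22 - 3p = 6p - 32 gives 54 = 9p, so p = 6 and q = 4.
The shock moves the curves to qd = 22 - 3p and qs = 7p - 32.
New equilibrium: 22 - 3p = 7p - 32 ⇒ 54 = 10p ⇒ p = 5.4, q = 5.8.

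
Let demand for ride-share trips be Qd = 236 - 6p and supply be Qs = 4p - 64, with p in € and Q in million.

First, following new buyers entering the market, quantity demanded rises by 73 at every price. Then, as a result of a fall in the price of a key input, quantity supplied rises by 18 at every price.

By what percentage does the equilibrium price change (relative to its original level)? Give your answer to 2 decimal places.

Original equilibrium: 236 - 6p = 4p - 64 gives 300 = 10p, so p = 30 and Q = 56.
With the change applied: demand Qd = 309 - 6p, supply Qs = 4p - 46.
Setting them equal: 309 - 6p = 4p - 46 → 355 = 10p, so p = 35.5 and Q = 96.
%Δp = (35.5 − 30) / 30 × 100 = +18.33%.

+18.33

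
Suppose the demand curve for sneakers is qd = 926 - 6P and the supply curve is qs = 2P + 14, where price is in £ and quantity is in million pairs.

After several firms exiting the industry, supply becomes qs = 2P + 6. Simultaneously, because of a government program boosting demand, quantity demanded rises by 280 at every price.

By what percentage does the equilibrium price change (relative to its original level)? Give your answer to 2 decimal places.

+31.58

Solve the original market: 926 - 6P = 2P + 14, hence P = 114 and q = 242.
The new curves are qd = 1206 - 6P (demand) and qs = 2P + 6 (supply).
Equate the new curves: 1206 - 6P = 2P + 6, giving 1200 = 8P, P = 150, q = 306.
%ΔP = (150 − 114) / 114 × 100 = +31.58%.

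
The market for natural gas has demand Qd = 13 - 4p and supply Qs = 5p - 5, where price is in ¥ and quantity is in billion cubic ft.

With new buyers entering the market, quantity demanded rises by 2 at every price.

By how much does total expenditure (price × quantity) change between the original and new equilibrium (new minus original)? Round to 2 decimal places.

+3.58

Original equilibrium: 13 - 4p = 5p - 5 gives 18 = 9p, so p = 2 and Q = 5.
The new curves are Qd = 15 - 4p (demand) and Qs = 5p - 5 (supply).
New equilibrium: 15 - 4p = 5p - 5 ⇒ 20 = 9p ⇒ p = 20/9 ≈ 2.2222, Q = 55/9 ≈ 6.1111.
Expenditure moves from 2×5 = 10 to 2.2222×6.1111 = 13.5802; change = +3.58.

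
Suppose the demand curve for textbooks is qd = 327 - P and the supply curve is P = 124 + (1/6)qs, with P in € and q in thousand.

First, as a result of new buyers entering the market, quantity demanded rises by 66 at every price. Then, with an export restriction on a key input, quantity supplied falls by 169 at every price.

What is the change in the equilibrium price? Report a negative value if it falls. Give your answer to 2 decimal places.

Initially, 327 - P = 6P - 744, so 1071 = 7P and P = 153, q = 174.
With the change applied: demand qd = 393 - P, supply qs = 6P - 913.
Clearing the new market: 393 - P = 6P - 913, so P = 1306/7 ≈ 186.5714 and q = 1445/7 ≈ 206.4286.
ΔP = 186.5714 − 153 = +33.57.

+33.57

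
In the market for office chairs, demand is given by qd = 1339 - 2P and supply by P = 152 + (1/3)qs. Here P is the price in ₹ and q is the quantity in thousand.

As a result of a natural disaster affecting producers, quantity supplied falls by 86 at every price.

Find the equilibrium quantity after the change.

586.6

Before the shock: 1339 - 2P = 3P - 456 ⇒ 1795 = 5P ⇒ P = 359, q = 621.
With the change applied: demand qd = 1339 - 2P, supply qs = 3P - 542.
Clearing the new market: 1339 - 2P = 3P - 542, so P = 376.2 and q = 586.6.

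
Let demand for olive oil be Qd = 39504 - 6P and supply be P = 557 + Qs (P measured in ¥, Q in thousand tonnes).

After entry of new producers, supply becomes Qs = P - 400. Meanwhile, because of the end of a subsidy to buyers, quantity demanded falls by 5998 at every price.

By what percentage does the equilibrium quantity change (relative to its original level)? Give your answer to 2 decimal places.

-13.98

Solve the original market: 39504 - 6P = P - 557, hence P = 5723 and Q = 5166.
After the shift, demand is Qd = 33506 - 6P and supply is Qs = P - 400.
New equilibrium: 33506 - 6P = P - 400 ⇒ 33906 = 7P ⇒ P = 33906/7 ≈ 4843.7143, Q = 31106/7 ≈ 4443.7143.
%ΔQ = (4443.7143 − 5166) / 5166 × 100 = -13.98%.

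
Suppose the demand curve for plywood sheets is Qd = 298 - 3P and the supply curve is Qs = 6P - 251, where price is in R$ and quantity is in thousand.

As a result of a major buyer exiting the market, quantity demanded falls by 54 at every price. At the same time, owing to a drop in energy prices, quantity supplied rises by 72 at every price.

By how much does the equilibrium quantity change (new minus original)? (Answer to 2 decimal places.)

Solve the original market: 298 - 3P = 6P - 251, hence P = 61 and Q = 115.
With the change applied: demand Qd = 244 - 3P, supply Qs = 6P - 179.
Equate the new curves: 244 - 3P = 6P - 179, giving 423 = 9P, P = 47, Q = 103.
ΔQ = 103 − 115 = -12.00.

-12.00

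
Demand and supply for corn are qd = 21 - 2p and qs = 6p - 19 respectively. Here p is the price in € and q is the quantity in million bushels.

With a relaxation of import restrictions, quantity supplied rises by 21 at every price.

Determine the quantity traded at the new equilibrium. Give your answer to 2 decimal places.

16.25

Original equilibrium: 21 - 2p = 6p - 19 gives 40 = 8p, so p = 5 and q = 11.
The new curves are qd = 21 - 2p (demand) and qs = 6p + 2 (supply).
Clearing the new market: 21 - 2p = 6p + 2, so p = 2.375 and q = 16.25.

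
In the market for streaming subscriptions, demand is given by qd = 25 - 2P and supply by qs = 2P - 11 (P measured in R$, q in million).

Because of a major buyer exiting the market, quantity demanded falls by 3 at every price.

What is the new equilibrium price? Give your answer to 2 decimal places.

Before the shock: 25 - 2P = 2P - 11 ⇒ 36 = 4P ⇒ P = 9, q = 7.
After the shift, demand is qd = 22 - 2P and supply is qs = 2P - 11.
Clearing the new market: 22 - 2P = 2P - 11, so P = 8.25 and q = 5.5.

8.25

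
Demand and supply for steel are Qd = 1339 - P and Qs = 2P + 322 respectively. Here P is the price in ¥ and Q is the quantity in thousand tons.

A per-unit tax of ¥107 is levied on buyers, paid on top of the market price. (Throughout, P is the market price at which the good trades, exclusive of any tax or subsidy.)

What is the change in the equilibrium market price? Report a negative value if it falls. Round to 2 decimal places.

Before the shock: 1339 - P = 2P + 322 ⇒ 1017 = 3P ⇒ P = 339, Q = 1000.
Since buyers pay the price plus the tax, the effective demand curve becomes Qd = 1232 - P.
Equate the new curves: 1232 - P = 2P + 322, giving 910 = 3P, P = 910/3 ≈ 303.3333, Q = 2786/3 ≈ 928.6667.
ΔP = 303.3333 − 339 = -35.67.

-35.67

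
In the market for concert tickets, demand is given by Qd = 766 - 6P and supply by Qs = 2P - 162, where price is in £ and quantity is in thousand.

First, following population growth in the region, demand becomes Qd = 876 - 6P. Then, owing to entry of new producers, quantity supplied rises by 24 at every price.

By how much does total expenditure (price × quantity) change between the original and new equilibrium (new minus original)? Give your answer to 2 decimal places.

Initially, 766 - 6P = 2P - 162, so 928 = 8P and P = 116, Q = 70.
With the change applied: demand Qd = 876 - 6P, supply Qs = 2P - 138.
Setting them equal: 876 - 6P = 2P - 138 → 1014 = 8P, so P = 126.75 and Q = 115.5.
Expenditure moves from 116×70 = 8120 to 126.75×115.5 = 14639.625; change = +6519.63.

+6519.63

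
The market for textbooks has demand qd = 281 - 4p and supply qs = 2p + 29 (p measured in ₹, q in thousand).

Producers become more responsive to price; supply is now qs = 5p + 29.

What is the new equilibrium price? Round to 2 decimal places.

Solve the original market: 281 - 4p = 2p + 29, hence p = 42 and q = 113.
With the change applied: demand qd = 281 - 4p, supply qs = 5p + 29.
Equate the new curves: 281 - 4p = 5p + 29, giving 252 = 9p, p = 28, q = 169.

28.00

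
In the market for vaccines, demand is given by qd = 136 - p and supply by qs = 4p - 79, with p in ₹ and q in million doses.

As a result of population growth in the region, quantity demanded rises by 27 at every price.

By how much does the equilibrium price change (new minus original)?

Initially, 136 - p = 4p - 79, so 215 = 5p and p = 43, q = 93.
The new curves are qd = 163 - p (demand) and qs = 4p - 79 (supply).
Clearing the new market: 163 - p = 4p - 79, so p = 48.4 and q = 114.6.
Δp = 48.4 − 43 = +5.4.

+5.4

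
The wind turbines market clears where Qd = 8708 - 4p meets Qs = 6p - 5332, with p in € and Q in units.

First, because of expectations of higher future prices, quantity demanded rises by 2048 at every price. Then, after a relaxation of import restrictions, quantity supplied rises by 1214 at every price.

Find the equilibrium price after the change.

Original equilibrium: 8708 - 4p = 6p - 5332 gives 14040 = 10p, so p = 1404 and Q = 3092.
The shock moves the curves to Qd = 10756 - 4p and Qs = 6p - 4118.
Setting them equal: 10756 - 4p = 6p - 4118 → 14874 = 10p, so p = 1487.4 and Q = 4806.4.

1487.4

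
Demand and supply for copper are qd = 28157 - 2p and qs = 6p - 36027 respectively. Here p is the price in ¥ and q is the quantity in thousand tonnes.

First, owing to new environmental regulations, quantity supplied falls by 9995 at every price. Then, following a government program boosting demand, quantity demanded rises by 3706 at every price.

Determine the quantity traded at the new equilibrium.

Initially, 28157 - 2p = 6p - 36027, so 64184 = 8p and p = 8023, q = 12111.
After the shift, demand is qd = 31863 - 2p and supply is qs = 6p - 46022.
Clearing the new market: 31863 - 2p = 6p - 46022, so p = 9735.625 and q = 12391.75.

12391.75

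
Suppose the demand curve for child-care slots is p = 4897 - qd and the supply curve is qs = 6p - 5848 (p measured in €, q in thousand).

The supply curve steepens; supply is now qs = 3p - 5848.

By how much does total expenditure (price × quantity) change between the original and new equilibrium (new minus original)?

Initially, 4897 - p = 6p - 5848, so 10745 = 7p and p = 1535, q = 3362.
After the shift, demand is qd = 4897 - p and supply is qs = 3p - 5848.
Setting them equal: 4897 - p = 3p - 5848 → 10745 = 4p, so p = 2686.25 and q = 2210.75.
Expenditure moves from 1535×3362 = 5160670 to 2686.25×2210.75 = 5938627.1875; change = +777957.1875.

+777957.1875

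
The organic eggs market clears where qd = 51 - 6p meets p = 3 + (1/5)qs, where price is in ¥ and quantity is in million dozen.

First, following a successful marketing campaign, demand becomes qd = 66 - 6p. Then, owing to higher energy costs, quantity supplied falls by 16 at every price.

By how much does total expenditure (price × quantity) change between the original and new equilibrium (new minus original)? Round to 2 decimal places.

Original equilibrium: 51 - 6p = 5p - 15 gives 66 = 11p, so p = 6 and q = 15.
With the change applied: demand qd = 66 - 6p, supply qs = 5p - 31.
Clearing the new market: 66 - 6p = 5p - 31, so p = 97/11 ≈ 8.8182 and q = 144/11 ≈ 13.0909.
Expenditure moves from 6×15 = 90 to 8.8182×13.0909 = 115.4380; change = +25.44.

+25.44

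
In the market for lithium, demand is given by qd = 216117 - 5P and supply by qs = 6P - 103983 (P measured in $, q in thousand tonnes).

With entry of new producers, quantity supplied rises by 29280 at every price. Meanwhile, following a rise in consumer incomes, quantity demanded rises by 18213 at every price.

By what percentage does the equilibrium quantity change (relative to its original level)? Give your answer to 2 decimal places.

+32.91

Initially, 216117 - 5P = 6P - 103983, so 320100 = 11P and P = 29100, q = 70617.
After the shift, demand is qd = 234330 - 5P and supply is qs = 6P - 74703.
Setting them equal: 234330 - 5P = 6P - 74703 → 309033 = 11P, so P = 309033/11 ≈ 28093.9091 and q = 1032465/11 ≈ 93860.4545.
%Δq = (93860.4545 − 70617) / 70617 × 100 = +32.91%.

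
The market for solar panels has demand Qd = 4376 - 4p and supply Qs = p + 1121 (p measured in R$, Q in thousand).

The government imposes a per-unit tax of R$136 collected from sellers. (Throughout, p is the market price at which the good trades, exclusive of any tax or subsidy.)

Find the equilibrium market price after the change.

678.2

Initially, 4376 - 4p = p + 1121, so 3255 = 5p and p = 651, Q = 1772.
Since sellers keep the price net of the tax, the effective supply curve becomes Qs = p + 985.
New equilibrium: 4376 - 4p = p + 985 ⇒ 3391 = 5p ⇒ p = 678.2, Q = 1663.2.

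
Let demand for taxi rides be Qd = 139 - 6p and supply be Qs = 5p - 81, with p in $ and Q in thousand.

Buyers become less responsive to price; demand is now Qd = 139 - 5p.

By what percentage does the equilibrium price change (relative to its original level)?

+10

Solve the original market: 139 - 6p = 5p - 81, hence p = 20 and Q = 19.
The shock moves the curves to Qd = 139 - 5p and Qs = 5p - 81.
New equilibrium: 139 - 5p = 5p - 81 ⇒ 220 = 10p ⇒ p = 22, Q = 29.
%Δp = (22 − 20) / 20 × 100 = +10%.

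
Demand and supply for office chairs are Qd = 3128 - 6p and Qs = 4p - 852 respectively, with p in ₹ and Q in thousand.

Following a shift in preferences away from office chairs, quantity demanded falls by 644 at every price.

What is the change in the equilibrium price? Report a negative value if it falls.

-64.4

Initially, 3128 - 6p = 4p - 852, so 3980 = 10p and p = 398, Q = 740.
The shock moves the curves to Qd = 2484 - 6p and Qs = 4p - 852.
Equate the new curves: 2484 - 6p = 4p - 852, giving 3336 = 10p, p = 333.6, Q = 482.4.
Δp = 333.6 − 398 = -64.4.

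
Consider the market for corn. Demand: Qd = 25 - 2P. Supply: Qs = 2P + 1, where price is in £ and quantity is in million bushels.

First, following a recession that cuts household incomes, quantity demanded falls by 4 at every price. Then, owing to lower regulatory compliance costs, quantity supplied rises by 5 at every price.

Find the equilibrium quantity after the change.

13.5

Original equilibrium: 25 - 2P = 2P + 1 gives 24 = 4P, so P = 6 and Q = 13.
The shock moves the curves to Qd = 21 - 2P and Qs = 2P + 6.
Equate the new curves: 21 - 2P = 2P + 6, giving 15 = 4P, P = 3.75, Q = 13.5.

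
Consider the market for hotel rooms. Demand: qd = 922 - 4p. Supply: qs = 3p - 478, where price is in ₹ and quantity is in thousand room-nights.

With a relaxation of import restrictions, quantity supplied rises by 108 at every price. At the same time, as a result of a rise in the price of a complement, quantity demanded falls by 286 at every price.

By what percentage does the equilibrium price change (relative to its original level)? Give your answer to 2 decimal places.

-28.14

Initially, 922 - 4p = 3p - 478, so 1400 = 7p and p = 200, q = 122.
With the change applied: demand qd = 636 - 4p, supply qs = 3p - 370.
Clearing the new market: 636 - 4p = 3p - 370, so p = 1006/7 ≈ 143.7143 and q = 428/7 ≈ 61.1429.
%Δp = (143.7143 − 200) / 200 × 100 = -28.14%.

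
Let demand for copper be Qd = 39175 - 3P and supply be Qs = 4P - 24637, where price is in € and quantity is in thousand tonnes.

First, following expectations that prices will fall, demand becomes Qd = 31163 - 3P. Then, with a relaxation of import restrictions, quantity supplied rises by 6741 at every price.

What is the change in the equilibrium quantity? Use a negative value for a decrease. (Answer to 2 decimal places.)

Solve the original market: 39175 - 3P = 4P - 24637, hence P = 9116 and Q = 11827.
The new curves are Qd = 31163 - 3P (demand) and Qs = 4P - 17896 (supply).
New equilibrium: 31163 - 3P = 4P - 17896 ⇒ 49059 = 7P ⇒ P = 49059/7 ≈ 7008.4286, Q = 70964/7 ≈ 10137.7143.
ΔQ = 10137.7143 − 11827 = -1689.29.

-1689.29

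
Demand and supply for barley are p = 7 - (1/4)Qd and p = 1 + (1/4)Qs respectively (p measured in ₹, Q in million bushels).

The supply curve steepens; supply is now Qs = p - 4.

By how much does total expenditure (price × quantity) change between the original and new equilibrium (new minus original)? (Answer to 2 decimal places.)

Solve the original market: 28 - 4p = 4p - 4, hence p = 4 and Q = 12.
The shock moves the curves to Qd = 28 - 4p and Qs = p - 4.
Equate the new curves: 28 - 4p = p - 4, giving 32 = 5p, p = 6.4, Q = 2.4.
Expenditure moves from 4×12 = 48 to 6.4×2.4 = 15.36; change = -32.64.

-32.64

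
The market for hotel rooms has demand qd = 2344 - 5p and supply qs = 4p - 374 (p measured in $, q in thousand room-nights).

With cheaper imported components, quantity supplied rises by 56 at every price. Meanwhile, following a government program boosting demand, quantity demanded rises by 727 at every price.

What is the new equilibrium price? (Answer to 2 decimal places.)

376.56

Initially, 2344 - 5p = 4p - 374, so 2718 = 9p and p = 302, q = 834.
With the change applied: demand qd = 3071 - 5p, supply qs = 4p - 318.
New equilibrium: 3071 - 5p = 4p - 318 ⇒ 3389 = 9p ⇒ p = 3389/9 ≈ 376.5556, q = 10694/9 ≈ 1188.2222.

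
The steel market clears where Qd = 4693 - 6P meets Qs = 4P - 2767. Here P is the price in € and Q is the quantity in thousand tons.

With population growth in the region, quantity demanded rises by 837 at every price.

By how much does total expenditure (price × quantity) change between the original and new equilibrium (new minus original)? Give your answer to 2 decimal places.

+295946.46

Before the shock: 4693 - 6P = 4P - 2767 ⇒ 7460 = 10P ⇒ P = 746, Q = 217.
With the change applied: demand Qd = 5530 - 6P, supply Qs = 4P - 2767.
Equate the new curves: 5530 - 6P = 4P - 2767, giving 8297 = 10P, P = 829.7, Q = 551.8.
Expenditure moves from 746×217 = 161882 to 829.7×551.8 = 457828.46; change = +295946.46.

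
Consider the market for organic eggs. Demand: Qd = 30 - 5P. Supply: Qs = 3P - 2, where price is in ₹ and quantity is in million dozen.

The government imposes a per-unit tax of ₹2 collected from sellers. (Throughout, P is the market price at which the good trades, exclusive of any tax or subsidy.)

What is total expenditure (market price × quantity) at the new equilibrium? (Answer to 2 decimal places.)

29.69

Initially, 30 - 5P = 3P - 2, so 32 = 8P and P = 4, Q = 10.
Since sellers keep the price net of the tax, the effective supply curve becomes Qs = 3P - 8.
Clearing the new market: 30 - 5P = 3P - 8, so P = 4.75 and Q = 6.25.
New expenditure = 4.75 × 6.25 = 29.69.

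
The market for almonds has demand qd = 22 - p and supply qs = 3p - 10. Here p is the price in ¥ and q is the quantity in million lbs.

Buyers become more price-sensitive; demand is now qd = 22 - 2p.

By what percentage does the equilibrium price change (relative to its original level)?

Initially, 22 - p = 3p - 10, so 32 = 4p and p = 8, q = 14.
The new curves are qd = 22 - 2p (demand) and qs = 3p - 10 (supply).
Clearing the new market: 22 - 2p = 3p - 10, so p = 6.4 and q = 9.2.
%Δp = (6.4 − 8) / 8 × 100 = -20%.

-20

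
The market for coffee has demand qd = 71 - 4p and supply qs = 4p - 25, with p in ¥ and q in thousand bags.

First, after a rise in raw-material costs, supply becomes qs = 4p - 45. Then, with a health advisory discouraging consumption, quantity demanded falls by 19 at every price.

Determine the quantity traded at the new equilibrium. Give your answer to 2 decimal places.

Before the shock: 71 - 4p = 4p - 25 ⇒ 96 = 8p ⇒ p = 12, q = 23.
The new curves are qd = 52 - 4p (demand) and qs = 4p - 45 (supply).
Clearing the new market: 52 - 4p = 4p - 45, so p = 12.125 and q = 3.5.

3.50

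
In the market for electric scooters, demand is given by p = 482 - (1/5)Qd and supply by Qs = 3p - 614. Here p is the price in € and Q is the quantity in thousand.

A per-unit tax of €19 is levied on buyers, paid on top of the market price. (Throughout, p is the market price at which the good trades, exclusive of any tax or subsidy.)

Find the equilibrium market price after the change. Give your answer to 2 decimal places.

366.13

Before the shock: 2410 - 5p = 3p - 614 ⇒ 3024 = 8p ⇒ p = 378, Q = 520.
Since buyers pay the price plus the tax, the effective demand curve becomes Qd = 2315 - 5p.
New equilibrium: 2315 - 5p = 3p - 614 ⇒ 2929 = 8p ⇒ p = 366.125, Q = 484.375.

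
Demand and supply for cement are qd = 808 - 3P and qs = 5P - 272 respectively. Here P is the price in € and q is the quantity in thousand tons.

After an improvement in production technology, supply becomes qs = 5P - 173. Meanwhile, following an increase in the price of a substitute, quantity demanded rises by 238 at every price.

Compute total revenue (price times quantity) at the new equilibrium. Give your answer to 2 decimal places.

Initially, 808 - 3P = 5P - 272, so 1080 = 8P and P = 135, q = 403.
The new curves are qd = 1046 - 3P (demand) and qs = 5P - 173 (supply).
Clearing the new market: 1046 - 3P = 5P - 173, so P = 152.375 and q = 588.875.
New expenditure = 152.375 × 588.875 = 89729.83.

89729.83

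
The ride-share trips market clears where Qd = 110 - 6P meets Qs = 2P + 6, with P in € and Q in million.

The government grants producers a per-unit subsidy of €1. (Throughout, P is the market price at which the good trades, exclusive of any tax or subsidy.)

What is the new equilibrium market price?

12.75

Original equilibrium: 110 - 6P = 2P + 6 gives 104 = 8P, so P = 13 and Q = 32.
Since sellers receive the price plus the subsidy, the effective supply curve becomes Qs = 2P + 8.
Equate the new curves: 110 - 6P = 2P + 8, giving 102 = 8P, P = 12.75, Q = 33.5.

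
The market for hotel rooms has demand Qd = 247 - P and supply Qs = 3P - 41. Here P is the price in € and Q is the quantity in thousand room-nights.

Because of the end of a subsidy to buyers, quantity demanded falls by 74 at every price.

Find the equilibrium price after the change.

53.5

Initially, 247 - P = 3P - 41, so 288 = 4P and P = 72, Q = 175.
The new curves are Qd = 173 - P (demand) and Qs = 3P - 41 (supply).
New equilibrium: 173 - P = 3P - 41 ⇒ 214 = 4P ⇒ P = 53.5, Q = 119.5.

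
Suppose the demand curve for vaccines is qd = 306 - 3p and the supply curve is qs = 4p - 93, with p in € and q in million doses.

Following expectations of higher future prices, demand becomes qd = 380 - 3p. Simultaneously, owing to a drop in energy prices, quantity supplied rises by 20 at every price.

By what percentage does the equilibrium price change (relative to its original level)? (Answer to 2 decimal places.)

Initially, 306 - 3p = 4p - 93, so 399 = 7p and p = 57, q = 135.
The shock moves the curves to qd = 380 - 3p and qs = 4p - 73.
Setting them equal: 380 - 3p = 4p - 73 → 453 = 7p, so p = 453/7 ≈ 64.7143 and q = 1301/7 ≈ 185.8571.
%Δp = (64.7143 − 57) / 57 × 100 = +13.53%.

+13.53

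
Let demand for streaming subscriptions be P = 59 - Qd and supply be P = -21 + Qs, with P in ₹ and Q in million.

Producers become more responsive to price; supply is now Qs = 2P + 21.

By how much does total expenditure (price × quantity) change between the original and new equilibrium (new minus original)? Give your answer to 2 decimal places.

-173.11

Original equilibrium: 59 - P = P + 21 gives 38 = 2P, so P = 19 and Q = 40.
The shock moves the curves to Qd = 59 - P and Qs = 2P + 21.
New equilibrium: 59 - P = 2P + 21 ⇒ 38 = 3P ⇒ P = 38/3 ≈ 12.6667, Q = 139/3 ≈ 46.3333.
Expenditure moves from 19×40 = 760 to 12.6667×46.3333 = 586.8889; change = -173.11.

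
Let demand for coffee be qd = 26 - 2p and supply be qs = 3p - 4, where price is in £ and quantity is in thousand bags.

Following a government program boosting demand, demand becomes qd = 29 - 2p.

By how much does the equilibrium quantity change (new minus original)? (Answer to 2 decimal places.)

Before the shock: 26 - 2p = 3p - 4 ⇒ 30 = 5p ⇒ p = 6, q = 14.
With the change applied: demand qd = 29 - 2p, supply qs = 3p - 4.
Clearing the new market: 29 - 2p = 3p - 4, so p = 6.6 and q = 15.8.
Δq = 15.8 − 14 = +1.80.

+1.80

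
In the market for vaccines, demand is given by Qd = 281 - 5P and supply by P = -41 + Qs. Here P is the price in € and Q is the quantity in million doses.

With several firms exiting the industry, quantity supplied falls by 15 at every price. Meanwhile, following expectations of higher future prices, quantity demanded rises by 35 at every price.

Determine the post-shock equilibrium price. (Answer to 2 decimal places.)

Initially, 281 - 5P = P + 41, so 240 = 6P and P = 40, Q = 81.
With the change applied: demand Qd = 316 - 5P, supply Qs = P + 26.
Clearing the new market: 316 - 5P = P + 26, so P = 145/3 ≈ 48.3333 and Q = 223/3 ≈ 74.3333.

48.33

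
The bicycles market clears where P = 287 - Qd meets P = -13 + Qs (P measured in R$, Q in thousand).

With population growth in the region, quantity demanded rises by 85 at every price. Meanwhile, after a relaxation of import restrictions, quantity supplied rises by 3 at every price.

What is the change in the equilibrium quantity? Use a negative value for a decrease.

+44

Initially, 287 - P = P + 13, so 274 = 2P and P = 137, Q = 150.
The shock moves the curves to Qd = 372 - P and Qs = P + 16.
Clearing the new market: 372 - P = P + 16, so P = 178 and Q = 194.
ΔQ = 194 − 150 = +44.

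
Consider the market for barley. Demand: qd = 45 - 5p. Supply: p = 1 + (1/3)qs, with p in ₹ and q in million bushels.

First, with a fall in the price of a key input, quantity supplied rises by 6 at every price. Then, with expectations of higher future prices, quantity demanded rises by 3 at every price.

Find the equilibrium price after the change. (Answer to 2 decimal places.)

Solve the original market: 45 - 5p = 3p - 3, hence p = 6 and q = 15.
With the change applied: demand qd = 48 - 5p, supply qs = 3p + 3.
Setting them equal: 48 - 5p = 3p + 3 → 45 = 8p, so p = 5.625 and q = 19.875.

5.63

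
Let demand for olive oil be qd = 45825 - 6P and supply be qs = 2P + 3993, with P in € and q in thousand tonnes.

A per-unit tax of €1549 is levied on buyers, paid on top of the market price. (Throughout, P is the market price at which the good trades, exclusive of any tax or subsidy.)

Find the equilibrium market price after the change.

4067.25

Before the shock: 45825 - 6P = 2P + 3993 ⇒ 41832 = 8P ⇒ P = 5229, q = 14451.
Since buyers pay the price plus the tax, the effective demand curve becomes qd = 36531 - 6P.
Equate the new curves: 36531 - 6P = 2P + 3993, giving 32538 = 8P, P = 4067.25, q = 12127.5.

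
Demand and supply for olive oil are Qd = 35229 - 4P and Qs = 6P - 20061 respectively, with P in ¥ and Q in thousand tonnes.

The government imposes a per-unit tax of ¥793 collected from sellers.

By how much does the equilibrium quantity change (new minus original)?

Before the shock: 35229 - 4P = 6P - 20061 ⇒ 55290 = 10P ⇒ P = 5529, Q = 13113.
Since sellers keep the price net of the tax, the effective supply curve becomes Qs = 6P - 24819.
Clearing the new market: 35229 - 4P = 6P - 24819, so P = 6004.8 and Q = 11209.8.
ΔQ = 11209.8 − 13113 = -1903.2.

-1903.2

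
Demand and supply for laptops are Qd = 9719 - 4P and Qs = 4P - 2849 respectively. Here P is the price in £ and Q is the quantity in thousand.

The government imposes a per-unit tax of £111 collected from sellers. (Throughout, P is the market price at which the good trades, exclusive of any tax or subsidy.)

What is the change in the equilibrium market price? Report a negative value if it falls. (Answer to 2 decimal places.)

+55.50

Before the shock: 9719 - 4P = 4P - 2849 ⇒ 12568 = 8P ⇒ P = 1571, Q = 3435.
Since sellers keep the price net of the tax, the effective supply curve becomes Qs = 4P - 3293.
Setting them equal: 9719 - 4P = 4P - 3293 → 13012 = 8P, so P = 1626.5 and Q = 3213.
ΔP = 1626.5 − 1571 = +55.50.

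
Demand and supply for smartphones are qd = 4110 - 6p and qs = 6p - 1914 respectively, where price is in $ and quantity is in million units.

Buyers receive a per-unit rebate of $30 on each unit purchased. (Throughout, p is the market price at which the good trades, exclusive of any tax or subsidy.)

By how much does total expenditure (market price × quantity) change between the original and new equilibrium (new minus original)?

Original equilibrium: 4110 - 6p = 6p - 1914 gives 6024 = 12p, so p = 502 and q = 1098.
Since buyers' out-of-pocket price is the market price minus the rebate, the effective demand curve becomes qd = 4290 - 6p.
Setting them equal: 4290 - 6p = 6p - 1914 → 6204 = 12p, so p = 517 and q = 1188.
Expenditure moves from 502×1098 = 551196 to 517×1188 = 614196; change = +63000.

+63000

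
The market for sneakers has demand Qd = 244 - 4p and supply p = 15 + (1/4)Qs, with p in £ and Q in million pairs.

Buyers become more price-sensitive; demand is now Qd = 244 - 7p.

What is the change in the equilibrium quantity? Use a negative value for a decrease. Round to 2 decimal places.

Solve the original market: 244 - 4p = 4p - 60, hence p = 38 and Q = 92.
After the shift, demand is Qd = 244 - 7p and supply is Qs = 4p - 60.
Setting them equal: 244 - 7p = 4p - 60 → 304 = 11p, so p = 304/11 ≈ 27.6364 and Q = 556/11 ≈ 50.5455.
ΔQ = 50.5455 − 92 = -41.45.

-41.45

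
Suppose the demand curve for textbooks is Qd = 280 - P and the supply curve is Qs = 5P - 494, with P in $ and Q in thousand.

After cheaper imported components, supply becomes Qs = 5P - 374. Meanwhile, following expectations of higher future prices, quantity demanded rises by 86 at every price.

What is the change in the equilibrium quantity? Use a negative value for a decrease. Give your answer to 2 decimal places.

Initially, 280 - P = 5P - 494, so 774 = 6P and P = 129, Q = 151.
The new curves are Qd = 366 - P (demand) and Qs = 5P - 374 (supply).
Clearing the new market: 366 - P = 5P - 374, so P = 370/3 ≈ 123.3333 and Q = 728/3 ≈ 242.6667.
ΔQ = 242.6667 − 151 = +91.67.

+91.67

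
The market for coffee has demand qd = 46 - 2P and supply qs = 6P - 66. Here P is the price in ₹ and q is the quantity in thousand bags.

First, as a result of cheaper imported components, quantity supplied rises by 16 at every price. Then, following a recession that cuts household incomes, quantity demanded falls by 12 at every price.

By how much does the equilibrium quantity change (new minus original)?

Original equilibrium: 46 - 2P = 6P - 66 gives 112 = 8P, so P = 14 and q = 18.
With the change applied: demand qd = 34 - 2P, supply qs = 6P - 50.
New equilibrium: 34 - 2P = 6P - 50 ⇒ 84 = 8P ⇒ P = 10.5, q = 13.
Δq = 13 − 18 = -5.

-5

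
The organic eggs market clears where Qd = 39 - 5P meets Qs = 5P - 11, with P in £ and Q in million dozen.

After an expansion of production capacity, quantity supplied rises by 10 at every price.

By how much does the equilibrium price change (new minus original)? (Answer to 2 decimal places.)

-1.00

Before the shock: 39 - 5P = 5P - 11 ⇒ 50 = 10P ⇒ P = 5, Q = 14.
With the change applied: demand Qd = 39 - 5P, supply Qs = 5P - 1.
New equilibrium: 39 - 5P = 5P - 1 ⇒ 40 = 10P ⇒ P = 4, Q = 19.
ΔP = 4 − 5 = -1.00.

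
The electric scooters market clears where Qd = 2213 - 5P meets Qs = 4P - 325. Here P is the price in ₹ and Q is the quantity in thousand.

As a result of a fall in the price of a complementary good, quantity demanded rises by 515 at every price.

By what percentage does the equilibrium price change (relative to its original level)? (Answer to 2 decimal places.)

+20.29

Initially, 2213 - 5P = 4P - 325, so 2538 = 9P and P = 282, Q = 803.
With the change applied: demand Qd = 2728 - 5P, supply Qs = 4P - 325.
Setting them equal: 2728 - 5P = 4P - 325 → 3053 = 9P, so P = 3053/9 ≈ 339.2222 and Q = 9287/9 ≈ 1031.8889.
%ΔP = (339.2222 − 282) / 282 × 100 = +20.29%.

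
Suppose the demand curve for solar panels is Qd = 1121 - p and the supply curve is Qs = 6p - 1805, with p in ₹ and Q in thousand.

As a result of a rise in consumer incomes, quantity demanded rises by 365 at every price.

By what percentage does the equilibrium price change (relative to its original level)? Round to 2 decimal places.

+12.47

Initially, 1121 - p = 6p - 1805, so 2926 = 7p and p = 418, Q = 703.
The shock moves the curves to Qd = 1486 - p and Qs = 6p - 1805.
New equilibrium: 1486 - p = 6p - 1805 ⇒ 3291 = 7p ⇒ p = 3291/7 ≈ 470.1429, Q = 7111/7 ≈ 1015.8571.
%Δp = (470.1429 − 418) / 418 × 100 = +12.47%.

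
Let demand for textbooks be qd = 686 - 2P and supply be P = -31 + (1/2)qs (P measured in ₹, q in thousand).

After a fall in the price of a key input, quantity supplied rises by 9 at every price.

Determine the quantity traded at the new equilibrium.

378.5

Original equilibrium: 686 - 2P = 2P + 62 gives 624 = 4P, so P = 156 and q = 374.
With the change applied: demand qd = 686 - 2P, supply qs = 2P + 71.
Equate the new curves: 686 - 2P = 2P + 71, giving 615 = 4P, P = 153.75, q = 378.5.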